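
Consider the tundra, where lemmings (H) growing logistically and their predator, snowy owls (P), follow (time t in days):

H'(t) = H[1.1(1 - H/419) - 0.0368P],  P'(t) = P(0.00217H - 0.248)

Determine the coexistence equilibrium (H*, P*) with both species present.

From dP/dt = 0 with P > 0: 0.00217H* = 0.248, so H* = 114.
Substitute into dH/dt = 0: 1.1(1 - 114/419) = 0.0368P*.
The bracket is 0.727, giving P* = 0.8/0.0368 = 21.7.

H* ≈ 114, P* ≈ 21.7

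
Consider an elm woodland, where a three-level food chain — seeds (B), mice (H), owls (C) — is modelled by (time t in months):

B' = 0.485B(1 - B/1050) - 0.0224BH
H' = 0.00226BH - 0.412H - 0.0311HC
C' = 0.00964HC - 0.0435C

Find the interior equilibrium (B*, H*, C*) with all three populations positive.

From dC/dt = 0: 0.00964H* = 0.0435, so H* = 4.51.
From dB/dt = 0: 0.485(1 - B*/1050) = 0.0224·4.51, giving B* = 1050·(1 - 0.208) = 831.
From dH/dt = 0: 0.00226·831 - 0.412 = 0.0311C*, so C* = 1.47/0.0311 = 47.2.

B* ≈ 831, H* ≈ 4.51, C* ≈ 47.2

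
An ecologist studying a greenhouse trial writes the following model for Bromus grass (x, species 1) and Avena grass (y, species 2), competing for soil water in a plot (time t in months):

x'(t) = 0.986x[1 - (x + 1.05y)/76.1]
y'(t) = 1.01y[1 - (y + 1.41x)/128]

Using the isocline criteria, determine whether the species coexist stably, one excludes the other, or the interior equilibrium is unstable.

species 2 excludes species 1

Compare the nullcline intercepts: K1/α12 = 76.1/1.05 = 72.5 < K2 = 128; K2/α21 = 128/1.41 = 90.8 > K1 = 76.1.
Since the inequalities point opposite ways, species 2 can invade but species 1 cannot.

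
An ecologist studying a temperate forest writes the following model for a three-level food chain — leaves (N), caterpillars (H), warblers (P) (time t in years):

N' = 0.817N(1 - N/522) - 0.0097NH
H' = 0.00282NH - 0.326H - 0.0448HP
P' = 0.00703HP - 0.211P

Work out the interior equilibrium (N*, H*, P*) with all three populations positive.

From dP/dt = 0: 0.00703H* = 0.211, so H* = 30.
From dN/dt = 0: 0.817(1 - N*/522) = 0.0097·30, giving N* = 522·(1 - 0.356) = 336.
From dH/dt = 0: 0.00282·336 - 0.326 = 0.0448P*, so P* = 0.621/0.0448 = 13.9.

N* ≈ 336, H* ≈ 30, P* ≈ 13.9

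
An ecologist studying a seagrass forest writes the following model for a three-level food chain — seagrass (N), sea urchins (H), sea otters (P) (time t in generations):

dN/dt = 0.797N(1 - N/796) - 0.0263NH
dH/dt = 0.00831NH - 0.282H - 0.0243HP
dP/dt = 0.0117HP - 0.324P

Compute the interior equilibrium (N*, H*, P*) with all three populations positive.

N* ≈ 68.6, H* ≈ 27.7, P* ≈ 11.9

From dP/dt = 0: 0.0117H* = 0.324, so H* = 27.7.
From dN/dt = 0: 0.797(1 - N*/796) = 0.0263·27.7, giving N* = 796·(1 - 0.914) = 68.6.
From dH/dt = 0: 0.00831·68.6 - 0.282 = 0.0243P*, so P* = 0.288/0.0243 = 11.9.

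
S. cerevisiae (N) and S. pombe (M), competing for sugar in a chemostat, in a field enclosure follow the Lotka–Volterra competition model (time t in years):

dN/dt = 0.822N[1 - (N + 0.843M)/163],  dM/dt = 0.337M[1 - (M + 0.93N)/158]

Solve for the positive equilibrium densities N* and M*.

N* ≈ 138, M* ≈ 29.7

Setting both brackets to zero gives the nullclines N + 0.843M = 163 and 0.93N + M = 158.
Substituting M = 158 - 0.93N into the first: N(1 - 0.843·0.93) = 163 - 0.843·158.
So N* = 29.8/0.216 = 138, and then M* = 158 - 0.93·138 = 29.7.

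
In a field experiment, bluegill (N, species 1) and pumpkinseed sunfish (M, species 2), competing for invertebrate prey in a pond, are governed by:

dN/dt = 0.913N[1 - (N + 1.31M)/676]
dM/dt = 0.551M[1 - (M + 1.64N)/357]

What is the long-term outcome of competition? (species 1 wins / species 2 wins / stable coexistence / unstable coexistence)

species 1 excludes species 2

Compare the nullcline intercepts: K1/α12 = 676/1.31 = 516 > K2 = 357; K2/α21 = 357/1.64 = 218 < K1 = 676.
Since the inequalities point opposite ways, species 1 can invade but species 2 cannot.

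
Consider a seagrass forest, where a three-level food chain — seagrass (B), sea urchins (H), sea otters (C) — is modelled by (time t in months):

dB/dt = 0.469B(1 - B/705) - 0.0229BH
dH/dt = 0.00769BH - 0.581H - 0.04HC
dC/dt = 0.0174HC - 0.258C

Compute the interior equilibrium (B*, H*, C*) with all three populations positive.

B* ≈ 195, H* ≈ 14.8, C* ≈ 22.9

From dC/dt = 0: 0.0174H* = 0.258, so H* = 14.8.
From dB/dt = 0: 0.469(1 - B*/705) = 0.0229·14.8, giving B* = 705·(1 - 0.724) = 195.
From dH/dt = 0: 0.00769·195 - 0.581 = 0.04C*, so C* = 0.915/0.04 = 22.9.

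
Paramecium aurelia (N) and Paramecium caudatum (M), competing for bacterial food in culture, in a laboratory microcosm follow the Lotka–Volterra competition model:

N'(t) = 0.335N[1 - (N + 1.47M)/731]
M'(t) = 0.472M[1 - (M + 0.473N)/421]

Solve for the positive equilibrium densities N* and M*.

Setting both brackets to zero gives the nullclines N + 1.47M = 731 and 0.473N + M = 421.
Substituting M = 421 - 0.473N into the first: N(1 - 1.47·0.473) = 731 - 1.47·421.
So N* = 112/0.305 = 368, and then M* = 421 - 0.473·368 = 247.

N* ≈ 368, M* ≈ 247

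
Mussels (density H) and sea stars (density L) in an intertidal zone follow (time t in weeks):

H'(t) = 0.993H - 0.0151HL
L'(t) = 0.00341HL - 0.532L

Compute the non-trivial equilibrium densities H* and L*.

Set dL/dt = 0 with L > 0: 0.00341H - 0.532 = 0, so H* = 0.532/0.00341 = 156.
Set dH/dt = 0 with H > 0: 0.993 - 0.0151L = 0, so L* = 0.993/0.0151 = 65.8.

H* ≈ 156, L* ≈ 65.8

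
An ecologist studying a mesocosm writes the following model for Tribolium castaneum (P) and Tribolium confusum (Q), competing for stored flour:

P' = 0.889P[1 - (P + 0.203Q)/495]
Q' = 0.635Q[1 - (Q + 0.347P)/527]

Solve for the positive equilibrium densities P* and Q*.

P* ≈ 417, Q* ≈ 382

Setting both brackets to zero gives the nullclines P + 0.203Q = 495 and 0.347P + Q = 527.
Substituting Q = 527 - 0.347P into the first: P(1 - 0.203·0.347) = 495 - 0.203·527.
So P* = 388/0.93 = 417, and then Q* = 527 - 0.347·417 = 382.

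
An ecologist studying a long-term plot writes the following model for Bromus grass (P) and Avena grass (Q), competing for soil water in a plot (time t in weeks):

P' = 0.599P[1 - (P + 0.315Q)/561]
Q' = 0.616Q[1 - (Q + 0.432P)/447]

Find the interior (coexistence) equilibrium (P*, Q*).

Setting both brackets to zero gives the nullclines P + 0.315Q = 561 and 0.432P + Q = 447.
Substituting Q = 447 - 0.432P into the first: P(1 - 0.315·0.432) = 561 - 0.315·447.
So P* = 420/0.864 = 486, and then Q* = 447 - 0.432·486 = 237.

P* ≈ 486, Q* ≈ 237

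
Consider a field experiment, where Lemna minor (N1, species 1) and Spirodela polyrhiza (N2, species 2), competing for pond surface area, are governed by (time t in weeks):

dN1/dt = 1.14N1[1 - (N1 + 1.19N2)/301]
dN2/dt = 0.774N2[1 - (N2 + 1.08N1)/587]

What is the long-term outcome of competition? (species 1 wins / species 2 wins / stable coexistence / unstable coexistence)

species 2 excludes species 1

Compare the nullcline intercepts: K1/α12 = 301/1.19 = 253 < K2 = 587; K2/α21 = 587/1.08 = 544 > K1 = 301.
Since the inequalities point opposite ways, species 2 can invade but species 1 cannot.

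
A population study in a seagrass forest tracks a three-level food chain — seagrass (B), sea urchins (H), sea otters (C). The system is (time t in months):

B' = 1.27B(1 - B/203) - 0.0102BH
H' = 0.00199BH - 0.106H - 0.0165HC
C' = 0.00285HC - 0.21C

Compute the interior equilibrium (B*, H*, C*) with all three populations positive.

B* ≈ 82.9, H* ≈ 73.7, C* ≈ 3.57

From dC/dt = 0: 0.00285H* = 0.21, so H* = 73.7.
From dB/dt = 0: 1.27(1 - B*/203) = 0.0102·73.7, giving B* = 203·(1 - 0.592) = 82.9.
From dH/dt = 0: 0.00199·82.9 - 0.106 = 0.0165C*, so C* = 0.0589/0.0165 = 3.57.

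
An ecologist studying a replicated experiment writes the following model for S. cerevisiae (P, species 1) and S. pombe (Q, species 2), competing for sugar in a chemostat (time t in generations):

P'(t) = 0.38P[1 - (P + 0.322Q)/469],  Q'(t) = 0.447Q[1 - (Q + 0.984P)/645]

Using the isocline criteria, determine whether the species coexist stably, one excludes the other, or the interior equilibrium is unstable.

stable coexistence

Compare the nullcline intercepts: K1/α12 = 469/0.322 = 1460 > K2 = 645; K2/α21 = 645/0.984 = 655 > K1 = 469.
Since both inequalities hold, each species can invade when rare, so the interior equilibrium is stable.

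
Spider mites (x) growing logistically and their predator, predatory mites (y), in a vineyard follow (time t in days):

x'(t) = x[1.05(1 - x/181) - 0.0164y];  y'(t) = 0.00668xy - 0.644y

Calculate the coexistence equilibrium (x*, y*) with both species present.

From dy/dt = 0 with y > 0: 0.00668x* = 0.644, so x* = 96.4.
Substitute into dx/dt = 0: 1.05(1 - 96.4/181) = 0.0164y*.
The bracket is 0.467, giving y* = 0.491/0.0164 = 29.9.

x* ≈ 96.4, y* ≈ 29.9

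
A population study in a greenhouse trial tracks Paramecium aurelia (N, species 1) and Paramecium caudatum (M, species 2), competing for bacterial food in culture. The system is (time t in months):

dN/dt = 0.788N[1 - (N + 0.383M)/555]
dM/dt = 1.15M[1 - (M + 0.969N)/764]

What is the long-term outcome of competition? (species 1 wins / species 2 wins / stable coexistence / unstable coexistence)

stable coexistence

Compare the nullcline intercepts: K1/α12 = 555/0.383 = 1450 > K2 = 764; K2/α21 = 764/0.969 = 788 > K1 = 555.
Since both inequalities hold, each species can invade when rare, so the interior equilibrium is stable.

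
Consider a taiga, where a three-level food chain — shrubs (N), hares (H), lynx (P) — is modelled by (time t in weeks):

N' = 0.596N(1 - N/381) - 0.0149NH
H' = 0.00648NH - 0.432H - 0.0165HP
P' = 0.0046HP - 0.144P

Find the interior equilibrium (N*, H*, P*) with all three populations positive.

From dP/dt = 0: 0.0046H* = 0.144, so H* = 31.3.
From dN/dt = 0: 0.596(1 - N*/381) = 0.0149·31.3, giving N* = 381·(1 - 0.783) = 82.8.
From dH/dt = 0: 0.00648·82.8 - 0.432 = 0.0165P*, so P* = 0.105/0.0165 = 6.35.

N* ≈ 82.8, H* ≈ 31.3, P* ≈ 6.35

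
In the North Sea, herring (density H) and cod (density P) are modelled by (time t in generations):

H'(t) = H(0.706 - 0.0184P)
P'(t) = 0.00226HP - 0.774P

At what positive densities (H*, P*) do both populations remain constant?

Set dP/dt = 0 with P > 0: 0.00226H - 0.774 = 0, so H* = 0.774/0.00226 = 342.
Set dH/dt = 0 with H > 0: 0.706 - 0.0184P = 0, so P* = 0.706/0.0184 = 38.4.

H* ≈ 342, P* ≈ 38.4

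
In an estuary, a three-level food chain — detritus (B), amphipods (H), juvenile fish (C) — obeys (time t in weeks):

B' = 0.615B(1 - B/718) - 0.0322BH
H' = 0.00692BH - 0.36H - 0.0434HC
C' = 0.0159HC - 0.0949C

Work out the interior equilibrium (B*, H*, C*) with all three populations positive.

B* ≈ 494, H* ≈ 5.97, C* ≈ 70.4

From dC/dt = 0: 0.0159H* = 0.0949, so H* = 5.97.
From dB/dt = 0: 0.615(1 - B*/718) = 0.0322·5.97, giving B* = 718·(1 - 0.312) = 494.
From dH/dt = 0: 0.00692·494 - 0.36 = 0.0434C*, so C* = 3.06/0.0434 = 70.4.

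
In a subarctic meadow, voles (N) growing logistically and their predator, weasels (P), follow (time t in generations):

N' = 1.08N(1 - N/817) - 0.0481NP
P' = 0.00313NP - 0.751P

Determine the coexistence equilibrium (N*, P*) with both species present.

N* ≈ 240, P* ≈ 15.9

From dP/dt = 0 with P > 0: 0.00313N* = 0.751, so N* = 240.
Substitute into dN/dt = 0: 1.08(1 - 240/817) = 0.0481P*.
The bracket is 0.706, giving P* = 0.763/0.0481 = 15.9.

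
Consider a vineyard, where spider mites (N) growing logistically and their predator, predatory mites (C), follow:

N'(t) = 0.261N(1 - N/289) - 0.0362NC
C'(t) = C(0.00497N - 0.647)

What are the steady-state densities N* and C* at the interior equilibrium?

N* ≈ 130, C* ≈ 3.96

From dC/dt = 0 with C > 0: 0.00497N* = 0.647, so N* = 130.
Substitute into dN/dt = 0: 0.261(1 - 130/289) = 0.0362C*.
The bracket is 0.55, giving C* = 0.143/0.0362 = 3.96.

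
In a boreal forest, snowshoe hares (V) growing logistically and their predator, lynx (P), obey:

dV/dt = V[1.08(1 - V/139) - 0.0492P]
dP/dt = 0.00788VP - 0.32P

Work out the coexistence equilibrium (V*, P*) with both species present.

V* ≈ 40.6, P* ≈ 15.5

From dP/dt = 0 with P > 0: 0.00788V* = 0.32, so V* = 40.6.
Substitute into dV/dt = 0: 1.08(1 - 40.6/139) = 0.0492P*.
The bracket is 0.708, giving P* = 0.764/0.0492 = 15.5.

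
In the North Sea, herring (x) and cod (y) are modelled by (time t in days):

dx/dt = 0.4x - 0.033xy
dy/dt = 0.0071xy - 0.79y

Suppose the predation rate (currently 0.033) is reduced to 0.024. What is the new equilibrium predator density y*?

At the interior fixed point, setting dx/dt = 0 with x > 0 fixes y* = (prey growth rate)/(xy coefficient) — independent of the other coefficients.
With the change, y* = 0.4/0.024 = 16.7; it rises from 12.1.

y* ≈ 16.7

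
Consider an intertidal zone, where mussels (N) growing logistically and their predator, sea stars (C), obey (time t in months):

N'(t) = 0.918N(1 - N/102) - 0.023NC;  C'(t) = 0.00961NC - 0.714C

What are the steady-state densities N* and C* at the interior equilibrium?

N* ≈ 74.3, C* ≈ 10.8

From dC/dt = 0 with C > 0: 0.00961N* = 0.714, so N* = 74.3.
Substitute into dN/dt = 0: 0.918(1 - 74.3/102) = 0.023C*.
The bracket is 0.272, giving C* = 0.249/0.023 = 10.8.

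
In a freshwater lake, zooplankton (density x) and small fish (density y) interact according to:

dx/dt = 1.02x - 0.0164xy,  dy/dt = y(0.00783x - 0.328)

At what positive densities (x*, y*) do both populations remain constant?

x* ≈ 41.9, y* ≈ 62.2

Set dy/dt = 0 with y > 0: 0.00783x - 0.328 = 0, so x* = 0.328/0.00783 = 41.9.
Set dx/dt = 0 with x > 0: 1.02 - 0.0164y = 0, so y* = 1.02/0.0164 = 62.2.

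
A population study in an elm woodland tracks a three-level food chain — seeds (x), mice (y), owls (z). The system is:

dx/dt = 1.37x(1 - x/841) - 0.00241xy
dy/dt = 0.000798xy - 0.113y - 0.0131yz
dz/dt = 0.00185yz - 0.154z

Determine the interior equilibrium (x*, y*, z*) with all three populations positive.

x* ≈ 718, y* ≈ 83.2, z* ≈ 35.1

From dz/dt = 0: 0.00185y* = 0.154, so y* = 83.2.
From dx/dt = 0: 1.37(1 - x*/841) = 0.00241·83.2, giving x* = 841·(1 - 0.146) = 718.
From dy/dt = 0: 0.000798·718 - 0.113 = 0.0131z*, so z* = 0.46/0.0131 = 35.1.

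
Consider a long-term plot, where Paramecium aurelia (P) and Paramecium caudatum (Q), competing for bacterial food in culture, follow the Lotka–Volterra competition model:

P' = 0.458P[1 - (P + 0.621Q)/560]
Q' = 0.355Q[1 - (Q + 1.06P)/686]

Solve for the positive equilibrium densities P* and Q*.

P* ≈ 392, Q* ≈ 270

Setting both brackets to zero gives the nullclines P + 0.621Q = 560 and 1.06P + Q = 686.
Substituting Q = 686 - 1.06P into the first: P(1 - 0.621·1.06) = 560 - 0.621·686.
So P* = 134/0.342 = 392, and then Q* = 686 - 1.06·392 = 270.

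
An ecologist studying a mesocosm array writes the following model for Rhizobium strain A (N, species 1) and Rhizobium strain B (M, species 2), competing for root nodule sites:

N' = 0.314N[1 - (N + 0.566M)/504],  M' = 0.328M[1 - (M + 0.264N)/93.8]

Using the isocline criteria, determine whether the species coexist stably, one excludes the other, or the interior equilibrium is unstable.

species 1 excludes species 2

Compare the nullcline intercepts: K1/α12 = 504/0.566 = 890 > K2 = 93.8; K2/α21 = 93.8/0.264 = 355 < K1 = 504.
Since the inequalities point opposite ways, species 1 can invade but species 2 cannot.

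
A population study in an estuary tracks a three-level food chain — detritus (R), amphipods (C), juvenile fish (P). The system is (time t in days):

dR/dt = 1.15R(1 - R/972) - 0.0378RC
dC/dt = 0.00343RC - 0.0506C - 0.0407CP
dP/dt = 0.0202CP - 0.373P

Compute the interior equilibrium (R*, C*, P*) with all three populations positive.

R* ≈ 382, C* ≈ 18.5, P* ≈ 31

From dP/dt = 0: 0.0202C* = 0.373, so C* = 18.5.
From dR/dt = 0: 1.15(1 - R*/972) = 0.0378·18.5, giving R* = 972·(1 - 0.607) = 382.
From dC/dt = 0: 0.00343·382 - 0.0506 = 0.0407P*, so P* = 1.26/0.0407 = 31.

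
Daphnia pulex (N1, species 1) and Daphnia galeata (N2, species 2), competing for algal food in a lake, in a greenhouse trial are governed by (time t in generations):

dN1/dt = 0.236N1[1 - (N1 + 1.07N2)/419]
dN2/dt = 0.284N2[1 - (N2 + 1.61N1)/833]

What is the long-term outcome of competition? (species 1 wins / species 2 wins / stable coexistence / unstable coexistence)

species 2 excludes species 1

Compare the nullcline intercepts: K1/α12 = 419/1.07 = 392 < K2 = 833; K2/α21 = 833/1.61 = 517 > K1 = 419.
Since the inequalities point opposite ways, species 2 can invade but species 1 cannot.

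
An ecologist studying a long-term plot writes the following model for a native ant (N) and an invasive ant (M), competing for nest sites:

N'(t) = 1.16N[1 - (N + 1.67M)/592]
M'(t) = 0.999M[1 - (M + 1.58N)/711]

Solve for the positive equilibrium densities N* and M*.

N* ≈ 363, M* ≈ 137

Setting both brackets to zero gives the nullclines N + 1.67M = 592 and 1.58N + M = 711.
Substituting M = 711 - 1.58N into the first: N(1 - 1.67·1.58) = 592 - 1.67·711.
So N* = -595/-1.64 = 363, and then M* = 711 - 1.58·363 = 137.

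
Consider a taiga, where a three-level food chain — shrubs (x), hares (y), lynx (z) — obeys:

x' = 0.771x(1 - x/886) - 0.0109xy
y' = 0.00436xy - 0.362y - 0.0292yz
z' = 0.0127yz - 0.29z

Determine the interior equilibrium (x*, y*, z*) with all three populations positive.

From dz/dt = 0: 0.0127y* = 0.29, so y* = 22.8.
From dx/dt = 0: 0.771(1 - x*/886) = 0.0109·22.8, giving x* = 886·(1 - 0.323) = 600.
From dy/dt = 0: 0.00436·600 - 0.362 = 0.0292z*, so z* = 2.25/0.0292 = 77.2.

x* ≈ 600, y* ≈ 22.8, z* ≈ 77.2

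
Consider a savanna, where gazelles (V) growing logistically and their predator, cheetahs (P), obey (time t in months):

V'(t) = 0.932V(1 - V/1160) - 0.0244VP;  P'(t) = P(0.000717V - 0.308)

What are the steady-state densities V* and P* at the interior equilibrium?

V* ≈ 430, P* ≈ 24.1

From dP/dt = 0 with P > 0: 0.000717V* = 0.308, so V* = 430.
Substitute into dV/dt = 0: 0.932(1 - 430/1160) = 0.0244P*.
The bracket is 0.63, giving P* = 0.587/0.0244 = 24.1.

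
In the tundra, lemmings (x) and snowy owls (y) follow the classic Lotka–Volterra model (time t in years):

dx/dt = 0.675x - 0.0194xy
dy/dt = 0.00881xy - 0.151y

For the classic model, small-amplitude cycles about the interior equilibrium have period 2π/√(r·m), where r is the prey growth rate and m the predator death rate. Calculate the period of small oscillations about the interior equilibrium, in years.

Here r = 0.675 and m = 0.151, so r·m = 0.102.
ω = √0.102 = 0.319 per year, hence T = 2π/ω ≈ 19.7 years.

T ≈ 19.7 years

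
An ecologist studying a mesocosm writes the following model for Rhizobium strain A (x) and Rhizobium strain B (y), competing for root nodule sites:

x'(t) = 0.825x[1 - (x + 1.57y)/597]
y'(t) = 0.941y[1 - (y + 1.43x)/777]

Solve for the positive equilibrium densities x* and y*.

Setting both brackets to zero gives the nullclines x + 1.57y = 597 and 1.43x + y = 777.
Substituting y = 777 - 1.43x into the first: x(1 - 1.57·1.43) = 597 - 1.57·777.
So x* = -623/-1.25 = 500, and then y* = 777 - 1.43·500 = 61.6.

x* ≈ 500, y* ≈ 61.6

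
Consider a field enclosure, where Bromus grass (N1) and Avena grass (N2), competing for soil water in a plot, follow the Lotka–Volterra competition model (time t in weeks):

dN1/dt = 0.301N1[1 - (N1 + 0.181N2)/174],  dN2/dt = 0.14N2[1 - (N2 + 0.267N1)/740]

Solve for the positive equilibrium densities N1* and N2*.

Setting both brackets to zero gives the nullclines N1 + 0.181N2 = 174 and 0.267N1 + N2 = 740.
Substituting N2 = 740 - 0.267N1 into the first: N1(1 - 0.181·0.267) = 174 - 0.181·740.
So N1* = 40.1/0.952 = 42.1, and then N2* = 740 - 0.267·42.1 = 729.

N1* ≈ 42.1, N2* ≈ 729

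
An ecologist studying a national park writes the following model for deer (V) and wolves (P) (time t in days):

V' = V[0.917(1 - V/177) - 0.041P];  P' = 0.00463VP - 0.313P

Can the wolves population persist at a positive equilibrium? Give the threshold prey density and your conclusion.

The predator equation gives dP/dt > 0 only when V > 0.313/0.00463 = 67.6.
Without the predator, V → K = 177. Since 177 > 67.6, the predator can invade and persist.

Threshold V = 67.6; K > 67.6, so yes, the predator persists.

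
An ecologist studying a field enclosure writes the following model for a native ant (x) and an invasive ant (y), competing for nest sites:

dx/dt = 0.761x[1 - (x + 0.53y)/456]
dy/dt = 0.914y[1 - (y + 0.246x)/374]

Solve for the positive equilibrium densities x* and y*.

Setting both brackets to zero gives the nullclines x + 0.53y = 456 and 0.246x + y = 374.
Substituting y = 374 - 0.246x into the first: x(1 - 0.53·0.246) = 456 - 0.53·374.
So x* = 258/0.87 = 296, and then y* = 374 - 0.246·296 = 301.

x* ≈ 296, y* ≈ 301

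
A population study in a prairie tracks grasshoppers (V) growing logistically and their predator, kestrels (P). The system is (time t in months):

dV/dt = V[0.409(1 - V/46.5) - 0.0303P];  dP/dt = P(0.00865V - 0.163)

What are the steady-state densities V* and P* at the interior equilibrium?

V* ≈ 18.8, P* ≈ 8.03

From dP/dt = 0 with P > 0: 0.00865V* = 0.163, so V* = 18.8.
Substitute into dV/dt = 0: 0.409(1 - 18.8/46.5) = 0.0303P*.
The bracket is 0.595, giving P* = 0.243/0.0303 = 8.03.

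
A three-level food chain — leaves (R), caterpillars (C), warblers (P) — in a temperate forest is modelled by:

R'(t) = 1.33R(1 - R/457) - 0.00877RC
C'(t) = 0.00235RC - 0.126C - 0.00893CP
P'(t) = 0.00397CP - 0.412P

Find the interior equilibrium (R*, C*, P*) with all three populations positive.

From dP/dt = 0: 0.00397C* = 0.412, so C* = 104.
From dR/dt = 0: 1.33(1 - R*/457) = 0.00877·104, giving R* = 457·(1 - 0.684) = 144.
From dC/dt = 0: 0.00235·144 - 0.126 = 0.00893P*, so P* = 0.213/0.00893 = 23.9.

R* ≈ 144, C* ≈ 104, P* ≈ 23.9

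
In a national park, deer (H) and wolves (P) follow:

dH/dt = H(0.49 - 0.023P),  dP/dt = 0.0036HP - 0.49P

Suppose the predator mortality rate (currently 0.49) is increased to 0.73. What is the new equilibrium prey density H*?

H* ≈ 203

At the interior fixed point, setting dP/dt = 0 with P > 0 fixes H* = (predator death rate)/(HP coefficient) — independent of the other coefficients.
With the change, H* = 0.73/0.0036 = 203; it rises from 136.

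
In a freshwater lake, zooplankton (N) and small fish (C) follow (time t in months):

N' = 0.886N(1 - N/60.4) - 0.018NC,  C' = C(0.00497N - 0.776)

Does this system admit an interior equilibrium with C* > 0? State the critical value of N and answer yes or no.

Threshold N = 156; K < 156, so no, the predator goes extinct.

The predator equation gives dC/dt > 0 only when N > 0.776/0.00497 = 156.
Without the predator, N → K = 60.4. Since 60.4 < 156, the predator cannot invade.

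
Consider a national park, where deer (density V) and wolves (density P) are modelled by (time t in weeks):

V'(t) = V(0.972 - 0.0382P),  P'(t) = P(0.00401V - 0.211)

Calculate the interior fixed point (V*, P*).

V* ≈ 52.6, P* ≈ 25.4

Set dP/dt = 0 with P > 0: 0.00401V - 0.211 = 0, so V* = 0.211/0.00401 = 52.6.
Set dV/dt = 0 with V > 0: 0.972 - 0.0382P = 0, so P* = 0.972/0.0382 = 25.4.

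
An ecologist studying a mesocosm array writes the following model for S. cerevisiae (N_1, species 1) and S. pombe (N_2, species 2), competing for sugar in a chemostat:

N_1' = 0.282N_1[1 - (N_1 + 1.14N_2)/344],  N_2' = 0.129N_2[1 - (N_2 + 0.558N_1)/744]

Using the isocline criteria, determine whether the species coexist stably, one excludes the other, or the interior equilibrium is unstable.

Compare the nullcline intercepts: K1/α12 = 344/1.14 = 302 < K2 = 744; K2/α21 = 744/0.558 = 1330 > K1 = 344.
Since the inequalities point opposite ways, species 2 can invade but species 1 cannot.

species 2 excludes species 1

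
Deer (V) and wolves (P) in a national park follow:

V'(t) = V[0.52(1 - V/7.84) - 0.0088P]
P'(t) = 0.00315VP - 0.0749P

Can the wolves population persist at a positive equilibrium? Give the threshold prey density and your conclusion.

The predator equation gives dP/dt > 0 only when V > 0.0749/0.00315 = 23.8.
Without the predator, V → K = 7.84. Since 7.84 < 23.8, the predator cannot invade.

Threshold V = 23.8; K < 23.8, so no, the predator goes extinct.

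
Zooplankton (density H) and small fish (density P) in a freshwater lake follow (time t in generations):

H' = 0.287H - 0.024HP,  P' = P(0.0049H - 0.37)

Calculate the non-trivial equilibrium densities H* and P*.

Set dP/dt = 0 with P > 0: 0.0049H - 0.37 = 0, so H* = 0.37/0.0049 = 75.5.
Set dH/dt = 0 with H > 0: 0.287 - 0.024P = 0, so P* = 0.287/0.024 = 12.

H* ≈ 75.5, P* ≈ 12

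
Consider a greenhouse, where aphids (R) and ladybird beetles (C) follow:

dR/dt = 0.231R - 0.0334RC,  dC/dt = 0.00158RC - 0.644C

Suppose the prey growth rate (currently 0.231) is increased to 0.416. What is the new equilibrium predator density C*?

At the interior fixed point, setting dR/dt = 0 with R > 0 fixes C* = (prey growth rate)/(RC coefficient) — independent of the other coefficients.
With the change, C* = 0.416/0.0334 = 12.5; it rises from 6.92.

C* ≈ 12.5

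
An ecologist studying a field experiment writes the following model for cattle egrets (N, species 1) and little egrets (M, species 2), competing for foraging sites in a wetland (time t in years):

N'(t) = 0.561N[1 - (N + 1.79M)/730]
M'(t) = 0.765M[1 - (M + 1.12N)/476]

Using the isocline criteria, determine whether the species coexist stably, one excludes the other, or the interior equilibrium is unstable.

unstable coexistence (outcome depends on initial conditions)

Compare the nullcline intercepts: K1/α12 = 730/1.79 = 408 < K2 = 476; K2/α21 = 476/1.12 = 425 < K1 = 730.
Since both are reversed, neither can invade when rare; the interior point is a saddle.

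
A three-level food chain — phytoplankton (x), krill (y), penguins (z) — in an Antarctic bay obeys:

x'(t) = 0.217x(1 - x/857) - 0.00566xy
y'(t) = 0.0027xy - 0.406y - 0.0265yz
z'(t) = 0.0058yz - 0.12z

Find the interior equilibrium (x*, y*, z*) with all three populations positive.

From dz/dt = 0: 0.0058y* = 0.12, so y* = 20.7.
From dx/dt = 0: 0.217(1 - x*/857) = 0.00566·20.7, giving x* = 857·(1 - 0.54) = 395.
From dy/dt = 0: 0.0027·395 - 0.406 = 0.0265z*, so z* = 0.659/0.0265 = 24.9.

x* ≈ 395, y* ≈ 20.7, z* ≈ 24.9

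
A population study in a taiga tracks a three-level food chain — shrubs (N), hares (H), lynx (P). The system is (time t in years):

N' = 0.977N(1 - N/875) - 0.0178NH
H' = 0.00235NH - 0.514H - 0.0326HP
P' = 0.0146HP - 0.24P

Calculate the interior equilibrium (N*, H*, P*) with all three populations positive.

From dP/dt = 0: 0.0146H* = 0.24, so H* = 16.4.
From dN/dt = 0: 0.977(1 - N*/875) = 0.0178·16.4, giving N* = 875·(1 - 0.299) = 613.
From dH/dt = 0: 0.00235·613 - 0.514 = 0.0326P*, so P* = 0.926/0.0326 = 28.4.

N* ≈ 613, H* ≈ 16.4, P* ≈ 28.4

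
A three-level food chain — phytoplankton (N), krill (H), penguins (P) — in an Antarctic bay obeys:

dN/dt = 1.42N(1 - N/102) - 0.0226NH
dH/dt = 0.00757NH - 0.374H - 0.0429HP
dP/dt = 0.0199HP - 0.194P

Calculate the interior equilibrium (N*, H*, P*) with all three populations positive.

N* ≈ 86.2, H* ≈ 9.75, P* ≈ 6.49

From dP/dt = 0: 0.0199H* = 0.194, so H* = 9.75.
From dN/dt = 0: 1.42(1 - N*/102) = 0.0226·9.75, giving N* = 102·(1 - 0.155) = 86.2.
From dH/dt = 0: 0.00757·86.2 - 0.374 = 0.0429P*, so P* = 0.278/0.0429 = 6.49.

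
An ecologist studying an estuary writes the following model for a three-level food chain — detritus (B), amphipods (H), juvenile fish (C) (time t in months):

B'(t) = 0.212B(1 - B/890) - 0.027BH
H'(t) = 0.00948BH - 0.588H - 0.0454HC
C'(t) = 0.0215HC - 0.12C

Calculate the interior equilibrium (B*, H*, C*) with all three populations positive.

B* ≈ 257, H* ≈ 5.58, C* ≈ 40.8

From dC/dt = 0: 0.0215H* = 0.12, so H* = 5.58.
From dB/dt = 0: 0.212(1 - B*/890) = 0.027·5.58, giving B* = 890·(1 - 0.711) = 257.
From dH/dt = 0: 0.00948·257 - 0.588 = 0.0454C*, so C* = 1.85/0.0454 = 40.8.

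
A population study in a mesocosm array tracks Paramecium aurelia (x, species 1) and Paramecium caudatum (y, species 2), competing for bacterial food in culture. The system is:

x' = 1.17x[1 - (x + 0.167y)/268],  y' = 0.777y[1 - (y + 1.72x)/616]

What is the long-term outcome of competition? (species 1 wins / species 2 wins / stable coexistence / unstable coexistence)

Compare the nullcline intercepts: K1/α12 = 268/0.167 = 1600 > K2 = 616; K2/α21 = 616/1.72 = 358 > K1 = 268.
Since both inequalities hold, each species can invade when rare, so the interior equilibrium is stable.

stable coexistence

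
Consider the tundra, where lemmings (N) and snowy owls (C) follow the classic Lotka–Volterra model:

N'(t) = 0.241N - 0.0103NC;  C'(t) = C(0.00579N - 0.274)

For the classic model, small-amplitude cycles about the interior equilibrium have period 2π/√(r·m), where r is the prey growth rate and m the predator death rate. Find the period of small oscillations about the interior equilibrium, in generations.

Here r = 0.241 and m = 0.274, so r·m = 0.066.
ω = √0.066 = 0.257 per generation, hence T = 2π/ω ≈ 24.5 generations.

T ≈ 24.5 generations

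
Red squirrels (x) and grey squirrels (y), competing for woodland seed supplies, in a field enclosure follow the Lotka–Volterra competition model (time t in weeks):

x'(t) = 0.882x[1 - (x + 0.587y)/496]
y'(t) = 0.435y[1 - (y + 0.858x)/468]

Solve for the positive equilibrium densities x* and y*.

x* ≈ 446, y* ≈ 85.5

Setting both brackets to zero gives the nullclines x + 0.587y = 496 and 0.858x + y = 468.
Substituting y = 468 - 0.858x into the first: x(1 - 0.587·0.858) = 496 - 0.587·468.
So x* = 221/0.496 = 446, and then y* = 468 - 0.858·446 = 85.5.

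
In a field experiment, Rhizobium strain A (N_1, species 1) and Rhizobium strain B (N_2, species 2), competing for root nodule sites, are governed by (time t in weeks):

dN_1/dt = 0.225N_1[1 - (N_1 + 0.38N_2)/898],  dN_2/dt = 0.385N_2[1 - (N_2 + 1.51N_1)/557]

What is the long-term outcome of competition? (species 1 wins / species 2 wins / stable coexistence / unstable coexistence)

species 1 excludes species 2

Compare the nullcline intercepts: K1/α12 = 898/0.38 = 2360 > K2 = 557; K2/α21 = 557/1.51 = 369 < K1 = 898.
Since the inequalities point opposite ways, species 1 can invade but species 2 cannot.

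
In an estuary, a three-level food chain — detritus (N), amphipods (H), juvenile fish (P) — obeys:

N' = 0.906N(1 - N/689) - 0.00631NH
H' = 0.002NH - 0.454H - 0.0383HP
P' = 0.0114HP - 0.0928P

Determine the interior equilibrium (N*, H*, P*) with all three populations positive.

N* ≈ 650, H* ≈ 8.14, P* ≈ 22.1

From dP/dt = 0: 0.0114H* = 0.0928, so H* = 8.14.
From dN/dt = 0: 0.906(1 - N*/689) = 0.00631·8.14, giving N* = 689·(1 - 0.0567) = 650.
From dH/dt = 0: 0.002·650 - 0.454 = 0.0383P*, so P* = 0.846/0.0383 = 22.1.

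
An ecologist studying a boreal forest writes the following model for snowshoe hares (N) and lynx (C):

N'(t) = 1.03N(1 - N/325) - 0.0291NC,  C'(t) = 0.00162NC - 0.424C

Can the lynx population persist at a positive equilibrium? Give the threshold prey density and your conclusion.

Threshold N = 262; K > 262, so yes, the predator persists.

The predator equation gives dC/dt > 0 only when N > 0.424/0.00162 = 262.
Without the predator, N → K = 325. Since 325 > 262, the predator can invade and persist.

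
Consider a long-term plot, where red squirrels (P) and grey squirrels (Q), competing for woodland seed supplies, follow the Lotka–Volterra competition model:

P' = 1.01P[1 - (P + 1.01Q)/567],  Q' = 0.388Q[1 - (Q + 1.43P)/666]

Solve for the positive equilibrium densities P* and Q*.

Setting both brackets to zero gives the nullclines P + 1.01Q = 567 and 1.43P + Q = 666.
Substituting Q = 666 - 1.43P into the first: P(1 - 1.01·1.43) = 567 - 1.01·666.
So P* = -106/-0.444 = 238, and then Q* = 666 - 1.43·238 = 326.

P* ≈ 238, Q* ≈ 326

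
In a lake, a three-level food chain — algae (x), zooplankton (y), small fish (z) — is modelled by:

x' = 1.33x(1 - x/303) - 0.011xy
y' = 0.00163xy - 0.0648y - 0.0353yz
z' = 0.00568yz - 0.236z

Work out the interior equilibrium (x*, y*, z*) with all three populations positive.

x* ≈ 199, y* ≈ 41.5, z* ≈ 7.35

From dz/dt = 0: 0.00568y* = 0.236, so y* = 41.5.
From dx/dt = 0: 1.33(1 - x*/303) = 0.011·41.5, giving x* = 303·(1 - 0.344) = 199.
From dy/dt = 0: 0.00163·199 - 0.0648 = 0.0353z*, so z* = 0.259/0.0353 = 7.35.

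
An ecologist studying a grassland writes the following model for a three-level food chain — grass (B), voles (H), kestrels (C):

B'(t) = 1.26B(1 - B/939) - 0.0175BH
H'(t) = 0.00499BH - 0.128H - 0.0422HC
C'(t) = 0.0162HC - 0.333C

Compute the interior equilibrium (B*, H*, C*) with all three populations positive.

B* ≈ 671, H* ≈ 20.6, C* ≈ 76.3

From dC/dt = 0: 0.0162H* = 0.333, so H* = 20.6.
From dB/dt = 0: 1.26(1 - B*/939) = 0.0175·20.6, giving B* = 939·(1 - 0.285) = 671.
From dH/dt = 0: 0.00499·671 - 0.128 = 0.0422C*, so C* = 3.22/0.0422 = 76.3.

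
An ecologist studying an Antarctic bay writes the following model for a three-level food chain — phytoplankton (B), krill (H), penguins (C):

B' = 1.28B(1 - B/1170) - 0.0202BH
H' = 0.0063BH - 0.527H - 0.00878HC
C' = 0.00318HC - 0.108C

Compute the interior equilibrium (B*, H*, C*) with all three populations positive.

From dC/dt = 0: 0.00318H* = 0.108, so H* = 34.
From dB/dt = 0: 1.28(1 - B*/1170) = 0.0202·34, giving B* = 1170·(1 - 0.536) = 543.
From dH/dt = 0: 0.0063·543 - 0.527 = 0.00878C*, so C* = 2.89/0.00878 = 330.

B* ≈ 543, H* ≈ 34, C* ≈ 330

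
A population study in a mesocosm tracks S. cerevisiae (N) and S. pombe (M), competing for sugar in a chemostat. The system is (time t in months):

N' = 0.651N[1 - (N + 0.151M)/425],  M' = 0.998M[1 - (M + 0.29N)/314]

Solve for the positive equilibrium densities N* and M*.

Setting both brackets to zero gives the nullclines N + 0.151M = 425 and 0.29N + M = 314.
Substituting M = 314 - 0.29N into the first: N(1 - 0.151·0.29) = 425 - 0.151·314.
So N* = 378/0.956 = 395, and then M* = 314 - 0.29·395 = 199.

N* ≈ 395, M* ≈ 199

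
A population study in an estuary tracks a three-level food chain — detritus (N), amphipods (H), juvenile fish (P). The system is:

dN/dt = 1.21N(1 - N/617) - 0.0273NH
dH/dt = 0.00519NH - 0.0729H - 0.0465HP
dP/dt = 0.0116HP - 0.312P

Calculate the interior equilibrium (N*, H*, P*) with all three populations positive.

From dP/dt = 0: 0.0116H* = 0.312, so H* = 26.9.
From dN/dt = 0: 1.21(1 - N*/617) = 0.0273·26.9, giving N* = 617·(1 - 0.607) = 243.
From dH/dt = 0: 0.00519·243 - 0.0729 = 0.0465P*, so P* = 1.19/0.0465 = 25.5.

N* ≈ 243, H* ≈ 26.9, P* ≈ 25.5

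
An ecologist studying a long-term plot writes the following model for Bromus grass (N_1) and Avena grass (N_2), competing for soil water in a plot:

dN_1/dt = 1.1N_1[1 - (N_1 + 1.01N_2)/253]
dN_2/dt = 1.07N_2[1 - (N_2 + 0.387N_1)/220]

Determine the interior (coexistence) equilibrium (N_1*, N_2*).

N_1* ≈ 50.6, N_2* ≈ 200

Setting both brackets to zero gives the nullclines N_1 + 1.01N_2 = 253 and 0.387N_1 + N_2 = 220.
Substituting N_2 = 220 - 0.387N_1 into the first: N_1(1 - 1.01·0.387) = 253 - 1.01·220.
So N_1* = 30.8/0.609 = 50.6, and then N_2* = 220 - 0.387·50.6 = 200.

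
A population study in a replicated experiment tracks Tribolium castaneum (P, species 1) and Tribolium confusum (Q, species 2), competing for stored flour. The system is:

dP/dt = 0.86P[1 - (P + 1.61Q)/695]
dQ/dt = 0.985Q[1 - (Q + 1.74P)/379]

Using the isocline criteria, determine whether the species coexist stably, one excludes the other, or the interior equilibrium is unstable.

species 1 excludes species 2

Compare the nullcline intercepts: K1/α12 = 695/1.61 = 432 > K2 = 379; K2/α21 = 379/1.74 = 218 < K1 = 695.
Since the inequalities point opposite ways, species 1 can invade but species 2 cannot.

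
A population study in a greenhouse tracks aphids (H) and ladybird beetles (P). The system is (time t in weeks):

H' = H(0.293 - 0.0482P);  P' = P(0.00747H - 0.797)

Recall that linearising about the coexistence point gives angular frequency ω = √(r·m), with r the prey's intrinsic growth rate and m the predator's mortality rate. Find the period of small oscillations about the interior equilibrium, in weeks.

T ≈ 13 weeks

Here r = 0.293 and m = 0.797, so r·m = 0.234.
ω = √0.234 = 0.483 per week, hence T = 2π/ω ≈ 13 weeks.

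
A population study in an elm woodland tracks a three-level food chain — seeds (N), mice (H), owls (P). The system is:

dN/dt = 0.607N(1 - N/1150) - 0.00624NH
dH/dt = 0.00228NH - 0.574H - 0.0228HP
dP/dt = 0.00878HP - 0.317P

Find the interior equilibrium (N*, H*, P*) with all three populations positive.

From dP/dt = 0: 0.00878H* = 0.317, so H* = 36.1.
From dN/dt = 0: 0.607(1 - N*/1150) = 0.00624·36.1, giving N* = 1150·(1 - 0.371) = 723.
From dH/dt = 0: 0.00228·723 - 0.574 = 0.0228P*, so P* = 1.07/0.0228 = 47.1.

N* ≈ 723, H* ≈ 36.1, P* ≈ 47.1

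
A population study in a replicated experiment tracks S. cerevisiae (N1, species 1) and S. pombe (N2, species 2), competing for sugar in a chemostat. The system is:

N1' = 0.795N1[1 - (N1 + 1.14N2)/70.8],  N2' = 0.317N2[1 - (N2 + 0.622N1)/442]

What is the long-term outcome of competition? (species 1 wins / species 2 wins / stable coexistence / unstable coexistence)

Compare the nullcline intercepts: K1/α12 = 70.8/1.14 = 62.1 < K2 = 442; K2/α21 = 442/0.622 = 711 > K1 = 70.8.
Since the inequalities point opposite ways, species 2 can invade but species 1 cannot.

species 2 excludes species 1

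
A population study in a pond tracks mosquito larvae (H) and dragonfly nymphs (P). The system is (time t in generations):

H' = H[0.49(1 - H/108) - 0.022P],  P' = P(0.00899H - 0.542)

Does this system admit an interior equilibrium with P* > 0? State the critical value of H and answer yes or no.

Threshold H = 60.3; K > 60.3, so yes, the predator persists.

The predator equation gives dP/dt > 0 only when H > 0.542/0.00899 = 60.3.
Without the predator, H → K = 108. Since 108 > 60.3, the predator can invade and persist.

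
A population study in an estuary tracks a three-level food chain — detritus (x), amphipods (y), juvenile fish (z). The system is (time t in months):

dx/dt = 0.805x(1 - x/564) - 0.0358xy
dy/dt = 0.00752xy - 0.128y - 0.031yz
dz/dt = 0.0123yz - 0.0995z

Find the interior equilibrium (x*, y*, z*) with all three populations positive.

x* ≈ 361, y* ≈ 8.09, z* ≈ 83.5

From dz/dt = 0: 0.0123y* = 0.0995, so y* = 8.09.
From dx/dt = 0: 0.805(1 - x*/564) = 0.0358·8.09, giving x* = 564·(1 - 0.36) = 361.
From dy/dt = 0: 0.00752·361 - 0.128 = 0.031z*, so z* = 2.59/0.031 = 83.5.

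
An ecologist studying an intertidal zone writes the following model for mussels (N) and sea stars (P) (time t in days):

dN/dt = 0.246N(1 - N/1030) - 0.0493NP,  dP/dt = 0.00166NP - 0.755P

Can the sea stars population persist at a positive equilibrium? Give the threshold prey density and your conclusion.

The predator equation gives dP/dt > 0 only when N > 0.755/0.00166 = 455.
Without the predator, N → K = 1030. Since 1030 > 455, the predator can invade and persist.

Threshold N = 455; K > 455, so yes, the predator persists.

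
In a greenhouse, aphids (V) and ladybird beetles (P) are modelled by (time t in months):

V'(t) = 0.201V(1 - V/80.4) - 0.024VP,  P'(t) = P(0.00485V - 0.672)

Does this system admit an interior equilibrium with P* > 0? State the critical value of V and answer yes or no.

Threshold V = 139; K < 139, so no, the predator goes extinct.

The predator equation gives dP/dt > 0 only when V > 0.672/0.00485 = 139.
Without the predator, V → K = 80.4. Since 80.4 < 139, the predator cannot invade.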